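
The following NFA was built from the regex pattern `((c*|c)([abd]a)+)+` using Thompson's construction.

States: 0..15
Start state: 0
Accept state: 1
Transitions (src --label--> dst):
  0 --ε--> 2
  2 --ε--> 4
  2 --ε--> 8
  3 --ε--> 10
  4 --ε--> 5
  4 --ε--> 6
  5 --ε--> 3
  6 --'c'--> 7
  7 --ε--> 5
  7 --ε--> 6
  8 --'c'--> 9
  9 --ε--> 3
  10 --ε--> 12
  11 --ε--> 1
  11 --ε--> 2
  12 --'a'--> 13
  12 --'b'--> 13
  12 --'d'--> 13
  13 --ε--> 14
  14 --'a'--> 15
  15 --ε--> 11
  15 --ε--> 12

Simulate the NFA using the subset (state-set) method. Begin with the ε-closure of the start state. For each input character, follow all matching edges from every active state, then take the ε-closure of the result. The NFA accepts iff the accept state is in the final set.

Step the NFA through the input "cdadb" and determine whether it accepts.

Answer: REJECT

Steps:
start: ε-closure({0}) = {0,2,3,4,5,6,8,10,12}
'c' @ 1: {3,5,6,7,9,10,12}
'd' @ 2: {13,14}
'a' @ 3: {1,2,3,4,5,6,8,10,11,12,15}  ✓accept
'd' @ 4: {13,14}
'b' @ 5: {}  — dead — no transitions
after full input: {}  (accept=1 not in)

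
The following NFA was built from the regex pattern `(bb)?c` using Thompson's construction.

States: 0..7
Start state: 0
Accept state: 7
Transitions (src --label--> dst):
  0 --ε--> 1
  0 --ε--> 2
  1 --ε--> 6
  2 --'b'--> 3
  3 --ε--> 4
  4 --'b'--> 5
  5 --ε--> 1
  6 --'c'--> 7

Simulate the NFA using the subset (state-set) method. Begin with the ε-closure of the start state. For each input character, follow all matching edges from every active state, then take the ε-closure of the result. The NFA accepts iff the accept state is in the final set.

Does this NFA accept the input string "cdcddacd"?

Answer: REJECT

Steps:
start: ε-closure({0}) = {0,1,2,6}
'c' @ 1: {7}  [accepting]
'd' @ 2: {}  — state set empty
rest 'cddacd' ignored (set empty)
end set {} — state 7 not in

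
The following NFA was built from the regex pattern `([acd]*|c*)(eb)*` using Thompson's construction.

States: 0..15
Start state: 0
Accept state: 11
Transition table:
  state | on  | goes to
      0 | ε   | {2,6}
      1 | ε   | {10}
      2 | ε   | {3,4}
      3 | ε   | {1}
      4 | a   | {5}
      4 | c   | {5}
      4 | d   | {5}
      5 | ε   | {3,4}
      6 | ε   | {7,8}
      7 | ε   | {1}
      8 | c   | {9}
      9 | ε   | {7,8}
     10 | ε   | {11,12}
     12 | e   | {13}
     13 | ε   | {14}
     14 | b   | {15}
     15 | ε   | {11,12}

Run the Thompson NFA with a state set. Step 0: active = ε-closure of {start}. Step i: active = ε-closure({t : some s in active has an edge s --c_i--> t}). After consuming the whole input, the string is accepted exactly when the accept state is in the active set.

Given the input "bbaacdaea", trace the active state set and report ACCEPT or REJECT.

Answer: REJECT

Steps:
initial (ε-close {0}): {0,1,2,3,4,6,7,8,10,11,12}
'b' @ 1: {}  — no active states
rest 'baacdaea' ignored (set empty)
end set {} — state 11 not in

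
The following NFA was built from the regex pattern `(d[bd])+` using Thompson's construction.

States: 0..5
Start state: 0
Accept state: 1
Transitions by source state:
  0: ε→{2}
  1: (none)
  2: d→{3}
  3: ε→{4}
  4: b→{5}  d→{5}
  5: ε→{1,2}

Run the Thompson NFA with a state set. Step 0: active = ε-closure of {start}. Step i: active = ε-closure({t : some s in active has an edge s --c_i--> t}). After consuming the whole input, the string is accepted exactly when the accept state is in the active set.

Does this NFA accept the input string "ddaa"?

Answer: REJECT

Derivation:
initial (ε-close {0}): {0,2}
'd' @ 1: {3,4}
'd' @ 2: {1,2,5}  [accepting]
'a' @ 3: {}  — state set empty
rest 'a' ignored (set empty)
after full input: {}  (accept=1 not in)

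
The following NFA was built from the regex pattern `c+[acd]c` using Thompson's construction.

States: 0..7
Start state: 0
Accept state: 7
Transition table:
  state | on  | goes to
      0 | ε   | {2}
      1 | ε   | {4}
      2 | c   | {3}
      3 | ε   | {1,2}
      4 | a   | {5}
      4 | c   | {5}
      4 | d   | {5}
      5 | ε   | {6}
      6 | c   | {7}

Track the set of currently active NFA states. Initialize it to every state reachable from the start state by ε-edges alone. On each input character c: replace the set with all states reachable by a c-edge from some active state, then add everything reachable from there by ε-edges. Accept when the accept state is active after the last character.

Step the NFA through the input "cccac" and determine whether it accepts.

start: ε-closure({0}) = {0,2}
'c' @ 1: {1,2,3,4}
'c' @ 2: {1,2,3,4,5,6}
'c' @ 3: {1,2,3,4,5,6,7}  [accepting]
'a' @ 4: {5,6}
'c' @ 5: {7}  [accepting]
after full input: {7}  (accept=7 in)

Answer: ACCEPT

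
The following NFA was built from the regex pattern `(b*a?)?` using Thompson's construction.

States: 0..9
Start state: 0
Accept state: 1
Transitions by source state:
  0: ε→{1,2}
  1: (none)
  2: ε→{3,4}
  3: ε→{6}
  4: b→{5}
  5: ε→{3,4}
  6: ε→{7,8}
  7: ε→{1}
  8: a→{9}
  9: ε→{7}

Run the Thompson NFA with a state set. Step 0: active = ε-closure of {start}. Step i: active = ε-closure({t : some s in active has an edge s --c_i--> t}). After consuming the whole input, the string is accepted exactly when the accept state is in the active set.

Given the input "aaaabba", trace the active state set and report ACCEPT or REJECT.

Answer: REJECT

Trace:
S₀ = ε-closure({0}) = {0,1,2,3,4,6,7,8}
'a' @ 1: {1,7,9}  ✓accept
'a' @ 2: {}  — state set empty
rest 'aabba' ignored (set empty)
end set {} — state 1 not in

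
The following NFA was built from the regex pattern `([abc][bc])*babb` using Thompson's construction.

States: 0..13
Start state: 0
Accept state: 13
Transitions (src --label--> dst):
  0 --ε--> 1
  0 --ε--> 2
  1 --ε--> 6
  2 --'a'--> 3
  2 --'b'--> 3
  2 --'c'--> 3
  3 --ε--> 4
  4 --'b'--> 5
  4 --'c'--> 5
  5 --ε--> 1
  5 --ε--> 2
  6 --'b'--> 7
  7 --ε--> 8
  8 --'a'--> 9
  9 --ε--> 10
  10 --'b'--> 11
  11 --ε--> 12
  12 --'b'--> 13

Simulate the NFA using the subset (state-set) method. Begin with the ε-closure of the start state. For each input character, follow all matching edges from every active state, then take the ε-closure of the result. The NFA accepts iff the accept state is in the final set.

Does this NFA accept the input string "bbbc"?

initial (ε-close {0}): {0,1,2,6}
'b' @ 1: {3,4,7,8}
'b' @ 2: {1,2,5,6}
'b' @ 3: {3,4,7,8}
'c' @ 4: {1,2,5,6}
end set {1,2,5,6} — state 13 not in

Answer: REJECT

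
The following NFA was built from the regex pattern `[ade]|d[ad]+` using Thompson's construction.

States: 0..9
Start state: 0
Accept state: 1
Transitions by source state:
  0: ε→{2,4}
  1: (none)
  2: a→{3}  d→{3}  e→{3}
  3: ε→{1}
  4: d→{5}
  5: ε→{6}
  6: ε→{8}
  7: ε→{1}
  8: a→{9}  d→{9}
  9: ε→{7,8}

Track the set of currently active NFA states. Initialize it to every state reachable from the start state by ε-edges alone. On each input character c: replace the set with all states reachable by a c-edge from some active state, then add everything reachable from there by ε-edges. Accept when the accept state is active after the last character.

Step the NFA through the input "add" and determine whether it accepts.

Answer: REJECT

Trace:
start: ε-closure({0}) = {0,2,4}
'a' @ 1: {1,3}  [accepting]
'd' @ 2: {}  — dead — no transitions
rest 'd' ignored (set empty)
end set {} — state 1 not in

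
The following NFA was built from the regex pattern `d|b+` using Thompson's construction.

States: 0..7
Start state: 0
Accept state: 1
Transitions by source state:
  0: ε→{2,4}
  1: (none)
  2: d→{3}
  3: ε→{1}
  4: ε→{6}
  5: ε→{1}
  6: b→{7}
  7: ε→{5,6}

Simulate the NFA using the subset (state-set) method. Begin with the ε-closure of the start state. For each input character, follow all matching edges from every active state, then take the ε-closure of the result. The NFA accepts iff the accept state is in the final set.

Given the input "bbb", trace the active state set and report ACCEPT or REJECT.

Answer: ACCEPT

Derivation:
start: ε-closure({0}) = {0,2,4,6}
'b' @ 1: {1,5,6,7}  ✓accept
'b' @ 2: {1,5,6,7}  ✓accept
'b' @ 3: {1,5,6,7}  ✓accept
final: {1,5,6,7}; accept 1 in set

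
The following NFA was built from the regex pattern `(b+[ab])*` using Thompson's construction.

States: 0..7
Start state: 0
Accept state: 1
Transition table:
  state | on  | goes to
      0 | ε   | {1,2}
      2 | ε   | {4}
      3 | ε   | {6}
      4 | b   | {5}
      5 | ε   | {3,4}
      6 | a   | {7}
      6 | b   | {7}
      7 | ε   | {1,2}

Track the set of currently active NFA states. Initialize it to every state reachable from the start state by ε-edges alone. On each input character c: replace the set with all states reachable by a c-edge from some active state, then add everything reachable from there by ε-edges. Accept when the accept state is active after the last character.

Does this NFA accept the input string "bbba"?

Answer: ACCEPT

Trace:
start: ε-closure({0}) = {0,1,2,4}
'b' @ 1: {3,4,5,6}
'b' @ 2: {1,2,3,4,5,6,7}  [accepting]
'b' @ 3: {1,2,3,4,5,6,7}  [accepting]
'a' @ 4: {1,2,4,7}  [accepting]
final: {1,2,4,7}; accept 1 in set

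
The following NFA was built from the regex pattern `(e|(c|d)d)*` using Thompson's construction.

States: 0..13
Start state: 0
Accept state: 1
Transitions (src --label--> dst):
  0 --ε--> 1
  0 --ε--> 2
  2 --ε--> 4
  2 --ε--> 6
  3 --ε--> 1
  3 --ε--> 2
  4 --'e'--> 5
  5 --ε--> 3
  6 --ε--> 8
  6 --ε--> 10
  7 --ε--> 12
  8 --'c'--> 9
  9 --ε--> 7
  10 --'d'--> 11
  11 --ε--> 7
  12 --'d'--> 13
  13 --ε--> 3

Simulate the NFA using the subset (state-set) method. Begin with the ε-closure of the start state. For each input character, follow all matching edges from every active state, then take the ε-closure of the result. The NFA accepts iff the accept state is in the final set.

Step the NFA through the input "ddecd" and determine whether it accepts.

Answer: ACCEPT

Derivation:
S₀ = ε-closure({0}) = {0,1,2,4,6,8,10}
'd' @ 1: {7,11,12}
'd' @ 2: {1,2,3,4,6,8,10,13}  [accepting]
'e' @ 3: {1,2,3,4,5,6,8,10}  [accepting]
'c' @ 4: {7,9,12}
'd' @ 5: {1,2,3,4,6,8,10,13}  [accepting]
after full input: {1,2,3,4,6,8,10,13}  (accept=1 in)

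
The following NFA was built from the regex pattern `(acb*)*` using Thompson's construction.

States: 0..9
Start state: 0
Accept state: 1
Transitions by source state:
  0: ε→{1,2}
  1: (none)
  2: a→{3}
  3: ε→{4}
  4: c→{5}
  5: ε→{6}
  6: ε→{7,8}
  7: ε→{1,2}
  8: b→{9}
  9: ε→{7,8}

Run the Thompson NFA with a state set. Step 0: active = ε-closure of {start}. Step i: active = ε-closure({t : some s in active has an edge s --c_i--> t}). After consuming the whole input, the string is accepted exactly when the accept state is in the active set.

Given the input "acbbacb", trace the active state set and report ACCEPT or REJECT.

start: ε-closure({0}) = {0,1,2}
'a' @ 1: {3,4}
'c' @ 2: {1,2,5,6,7,8}  (accept∈set)
'b' @ 3: {1,2,7,8,9}  (accept∈set)
'b' @ 4: {1,2,7,8,9}  (accept∈set)
'a' @ 5: {3,4}
'c' @ 6: {1,2,5,6,7,8}  (accept∈set)
'b' @ 7: {1,2,7,8,9}  (accept∈set)
end set {1,2,7,8,9} — state 1 in

Answer: ACCEPT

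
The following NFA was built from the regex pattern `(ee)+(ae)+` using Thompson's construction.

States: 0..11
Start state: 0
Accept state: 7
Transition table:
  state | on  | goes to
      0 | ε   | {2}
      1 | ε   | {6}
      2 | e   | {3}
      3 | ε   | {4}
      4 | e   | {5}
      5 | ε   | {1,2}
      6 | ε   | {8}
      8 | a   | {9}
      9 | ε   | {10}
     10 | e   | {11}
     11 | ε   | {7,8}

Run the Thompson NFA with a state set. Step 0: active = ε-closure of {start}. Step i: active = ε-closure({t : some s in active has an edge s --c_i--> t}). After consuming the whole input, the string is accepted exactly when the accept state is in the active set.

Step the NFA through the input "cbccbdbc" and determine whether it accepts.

initial (ε-close {0}): {0,2}
'c' @ 1: {}  — no active states
rest 'bccbdbc' ignored (set empty)
after full input: {}  (accept=7 not in)

Answer: REJECT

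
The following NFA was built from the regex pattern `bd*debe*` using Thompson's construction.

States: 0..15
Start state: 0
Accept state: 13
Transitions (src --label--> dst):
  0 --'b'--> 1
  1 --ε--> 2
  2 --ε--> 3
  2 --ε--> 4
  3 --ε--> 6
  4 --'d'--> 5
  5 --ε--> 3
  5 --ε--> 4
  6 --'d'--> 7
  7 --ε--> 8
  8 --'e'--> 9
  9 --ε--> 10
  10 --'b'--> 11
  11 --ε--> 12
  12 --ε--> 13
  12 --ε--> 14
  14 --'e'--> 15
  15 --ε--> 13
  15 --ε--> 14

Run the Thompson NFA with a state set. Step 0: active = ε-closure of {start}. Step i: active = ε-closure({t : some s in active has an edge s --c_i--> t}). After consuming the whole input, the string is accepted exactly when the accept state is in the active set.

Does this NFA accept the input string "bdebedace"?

Answer: REJECT

Steps:
initial (ε-close {0}): {0}
'b' @ 1: {1,2,3,4,6}
'd' @ 2: {3,4,5,6,7,8}
'e' @ 3: {9,10}
'b' @ 4: {11,12,13,14}  [accepting]
'e' @ 5: {13,14,15}  [accepting]
'd' @ 6: {}  — no active states
rest 'ace' ignored (set empty)
end set {} — state 13 not in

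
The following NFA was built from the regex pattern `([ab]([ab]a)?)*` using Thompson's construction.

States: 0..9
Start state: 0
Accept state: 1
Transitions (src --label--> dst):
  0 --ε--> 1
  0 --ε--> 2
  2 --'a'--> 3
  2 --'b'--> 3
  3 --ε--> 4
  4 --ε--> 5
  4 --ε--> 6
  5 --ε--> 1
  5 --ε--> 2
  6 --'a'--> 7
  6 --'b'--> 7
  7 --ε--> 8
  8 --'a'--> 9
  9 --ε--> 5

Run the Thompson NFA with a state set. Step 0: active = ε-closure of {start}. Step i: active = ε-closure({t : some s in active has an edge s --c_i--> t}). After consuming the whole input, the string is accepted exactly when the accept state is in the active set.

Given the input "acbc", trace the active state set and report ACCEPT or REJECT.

Answer: REJECT

Steps:
start: ε-closure({0}) = {0,1,2}
'a' @ 1: {1,2,3,4,5,6}  ✓accept
'c' @ 2: {}  — no active states
rest 'bc' ignored (set empty)
after full input: {}  (accept=1 not in)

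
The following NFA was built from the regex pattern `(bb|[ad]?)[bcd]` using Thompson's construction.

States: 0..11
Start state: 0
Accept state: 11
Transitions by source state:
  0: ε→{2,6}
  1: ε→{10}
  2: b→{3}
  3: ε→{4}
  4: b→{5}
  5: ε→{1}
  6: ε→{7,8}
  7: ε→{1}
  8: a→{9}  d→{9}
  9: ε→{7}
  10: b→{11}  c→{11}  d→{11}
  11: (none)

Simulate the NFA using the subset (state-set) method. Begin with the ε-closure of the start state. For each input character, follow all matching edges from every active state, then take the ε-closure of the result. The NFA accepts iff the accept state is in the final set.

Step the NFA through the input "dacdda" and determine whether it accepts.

start: ε-closure({0}) = {0,1,2,6,7,8,10}
'd' @ 1: {1,7,9,10,11}  ✓accept
'a' @ 2: {}  — dead — no transitions
rest 'cdda' ignored (set empty)
end set {} — state 11 not in

Answer: REJECT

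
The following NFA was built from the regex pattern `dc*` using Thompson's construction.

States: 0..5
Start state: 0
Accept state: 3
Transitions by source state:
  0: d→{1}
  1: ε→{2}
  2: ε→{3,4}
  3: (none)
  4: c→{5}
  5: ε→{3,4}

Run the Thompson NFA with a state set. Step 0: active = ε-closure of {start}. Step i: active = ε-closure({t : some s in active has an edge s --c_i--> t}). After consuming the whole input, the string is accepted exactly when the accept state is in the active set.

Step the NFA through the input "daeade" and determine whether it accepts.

initial (ε-close {0}): {0}
'd' @ 1: {1,2,3,4}  ✓accept
'a' @ 2: {}  — no active states
rest 'eade' ignored (set empty)
end set {} — state 3 not in

Answer: REJECT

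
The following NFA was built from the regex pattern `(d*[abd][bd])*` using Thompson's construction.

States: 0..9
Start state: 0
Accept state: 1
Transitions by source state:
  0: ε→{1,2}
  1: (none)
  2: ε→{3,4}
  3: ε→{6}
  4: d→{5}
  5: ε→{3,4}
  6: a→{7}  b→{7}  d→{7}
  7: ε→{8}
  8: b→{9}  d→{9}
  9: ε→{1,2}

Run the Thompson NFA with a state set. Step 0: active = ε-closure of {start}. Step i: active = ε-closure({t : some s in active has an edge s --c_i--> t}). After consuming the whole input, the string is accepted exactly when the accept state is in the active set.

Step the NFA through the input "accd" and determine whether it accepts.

Answer: REJECT

Derivation:
start: ε-closure({0}) = {0,1,2,3,4,6}
'a' @ 1: {7,8}
'c' @ 2: {}  — no active states
rest 'cd' ignored (set empty)
final: {}; accept 1 not in set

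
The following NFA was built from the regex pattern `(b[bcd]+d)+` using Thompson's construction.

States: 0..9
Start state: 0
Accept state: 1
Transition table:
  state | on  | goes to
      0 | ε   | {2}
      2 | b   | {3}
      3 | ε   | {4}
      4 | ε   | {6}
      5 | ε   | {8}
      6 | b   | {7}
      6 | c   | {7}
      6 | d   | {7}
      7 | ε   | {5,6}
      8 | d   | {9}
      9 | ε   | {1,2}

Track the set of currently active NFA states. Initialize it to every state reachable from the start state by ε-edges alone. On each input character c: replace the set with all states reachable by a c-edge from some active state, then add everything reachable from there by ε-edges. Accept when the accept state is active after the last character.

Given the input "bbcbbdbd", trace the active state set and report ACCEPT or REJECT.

S₀ = ε-closure({0}) = {0,2}
'b' @ 1: {3,4,6}
'b' @ 2: {5,6,7,8}
'c' @ 3: {5,6,7,8}
'b' @ 4: {5,6,7,8}
'b' @ 5: {5,6,7,8}
'd' @ 6: {1,2,5,6,7,8,9}  [accepting]
'b' @ 7: {3,4,5,6,7,8}
'd' @ 8: {1,2,5,6,7,8,9}  [accepting]
end set {1,2,5,6,7,8,9} — state 1 in

Answer: ACCEPT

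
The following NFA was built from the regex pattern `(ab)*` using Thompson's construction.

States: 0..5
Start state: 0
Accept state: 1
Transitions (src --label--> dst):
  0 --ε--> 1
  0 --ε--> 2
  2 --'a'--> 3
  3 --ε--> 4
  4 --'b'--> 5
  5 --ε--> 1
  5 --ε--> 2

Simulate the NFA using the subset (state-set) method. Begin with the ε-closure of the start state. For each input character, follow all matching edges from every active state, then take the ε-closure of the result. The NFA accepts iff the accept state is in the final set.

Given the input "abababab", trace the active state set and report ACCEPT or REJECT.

Answer: ACCEPT

Derivation:
start: ε-closure({0}) = {0,1,2}
'a' @ 1: {3,4}
'b' @ 2: {1,2,5}  [accepting]
'a' @ 3: {3,4}
'b' @ 4: {1,2,5}  [accepting]
'a' @ 5: {3,4}
'b' @ 6: {1,2,5}  [accepting]
'a' @ 7: {3,4}
'b' @ 8: {1,2,5}  [accepting]
end set {1,2,5} — state 1 in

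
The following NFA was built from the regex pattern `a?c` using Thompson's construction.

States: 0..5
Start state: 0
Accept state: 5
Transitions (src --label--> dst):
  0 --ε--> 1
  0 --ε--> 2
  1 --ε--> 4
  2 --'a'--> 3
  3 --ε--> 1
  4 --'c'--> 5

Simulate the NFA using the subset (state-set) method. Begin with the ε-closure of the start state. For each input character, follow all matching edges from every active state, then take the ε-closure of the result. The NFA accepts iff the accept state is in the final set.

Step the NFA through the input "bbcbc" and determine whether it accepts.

start: ε-closure({0}) = {0,1,2,4}
'b' @ 1: {}  — no active states
rest 'bcbc' ignored (set empty)
end set {} — state 5 not in

Answer: REJECT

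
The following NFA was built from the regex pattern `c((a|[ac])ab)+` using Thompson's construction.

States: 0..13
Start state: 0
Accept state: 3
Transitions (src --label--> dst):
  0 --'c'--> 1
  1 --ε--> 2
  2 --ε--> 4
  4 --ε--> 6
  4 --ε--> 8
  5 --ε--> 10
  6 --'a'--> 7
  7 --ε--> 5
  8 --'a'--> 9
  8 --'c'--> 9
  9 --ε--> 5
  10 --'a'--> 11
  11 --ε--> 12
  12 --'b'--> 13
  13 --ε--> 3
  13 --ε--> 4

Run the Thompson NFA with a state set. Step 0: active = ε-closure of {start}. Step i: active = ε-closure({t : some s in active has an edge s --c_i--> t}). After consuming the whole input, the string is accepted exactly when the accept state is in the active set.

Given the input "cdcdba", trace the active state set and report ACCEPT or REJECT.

Answer: REJECT

Trace:
start: ε-closure({0}) = {0}
'c' @ 1: {1,2,4,6,8}
'd' @ 2: {}  — state set empty
rest 'cdba' ignored (set empty)
after full input: {}  (accept=3 not in)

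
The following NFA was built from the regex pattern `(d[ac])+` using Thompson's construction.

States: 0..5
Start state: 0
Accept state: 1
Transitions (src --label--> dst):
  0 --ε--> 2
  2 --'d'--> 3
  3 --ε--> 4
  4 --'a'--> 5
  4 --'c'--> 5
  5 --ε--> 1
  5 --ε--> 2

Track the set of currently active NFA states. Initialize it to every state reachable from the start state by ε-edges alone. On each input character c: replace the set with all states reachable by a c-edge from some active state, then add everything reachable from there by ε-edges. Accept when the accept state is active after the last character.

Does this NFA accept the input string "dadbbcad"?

S₀ = ε-closure({0}) = {0,2}
'd' @ 1: {3,4}
'a' @ 2: {1,2,5}  ✓accept
'd' @ 3: {3,4}
'b' @ 4: {}  — dead — no transitions
rest 'bcad' ignored (set empty)
final: {}; accept 1 not in set

Answer: REJECT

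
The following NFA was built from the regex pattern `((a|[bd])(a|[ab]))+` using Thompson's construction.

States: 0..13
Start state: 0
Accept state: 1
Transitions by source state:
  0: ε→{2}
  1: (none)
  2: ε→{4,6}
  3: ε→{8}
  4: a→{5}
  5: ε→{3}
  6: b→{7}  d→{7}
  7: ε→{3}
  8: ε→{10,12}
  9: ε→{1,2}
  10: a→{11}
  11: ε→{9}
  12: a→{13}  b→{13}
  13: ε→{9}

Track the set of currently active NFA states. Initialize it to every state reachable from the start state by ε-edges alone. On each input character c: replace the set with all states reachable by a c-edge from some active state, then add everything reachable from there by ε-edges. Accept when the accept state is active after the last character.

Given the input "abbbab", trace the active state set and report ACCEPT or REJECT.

Answer: ACCEPT

Steps:
start: ε-closure({0}) = {0,2,4,6}
'a' @ 1: {3,5,8,10,12}
'b' @ 2: {1,2,4,6,9,13}  [accepting]
'b' @ 3: {3,7,8,10,12}
'b' @ 4: {1,2,4,6,9,13}  [accepting]
'a' @ 5: {3,5,8,10,12}
'b' @ 6: {1,2,4,6,9,13}  [accepting]
final: {1,2,4,6,9,13}; accept 1 in set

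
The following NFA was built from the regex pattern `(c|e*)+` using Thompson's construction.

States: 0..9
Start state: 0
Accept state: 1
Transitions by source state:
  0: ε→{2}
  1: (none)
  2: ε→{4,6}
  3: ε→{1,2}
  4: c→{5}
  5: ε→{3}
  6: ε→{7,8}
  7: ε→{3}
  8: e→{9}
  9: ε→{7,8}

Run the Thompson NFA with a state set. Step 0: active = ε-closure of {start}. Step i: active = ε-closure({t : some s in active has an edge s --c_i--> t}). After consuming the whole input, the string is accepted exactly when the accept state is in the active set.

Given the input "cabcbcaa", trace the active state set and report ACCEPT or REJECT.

start: ε-closure({0}) = {0,1,2,3,4,6,7,8}
'c' @ 1: {1,2,3,4,5,6,7,8}  ✓accept
'a' @ 2: {}  — no active states
rest 'bcbcaa' ignored (set empty)
after full input: {}  (accept=1 not in)

Answer: REJECT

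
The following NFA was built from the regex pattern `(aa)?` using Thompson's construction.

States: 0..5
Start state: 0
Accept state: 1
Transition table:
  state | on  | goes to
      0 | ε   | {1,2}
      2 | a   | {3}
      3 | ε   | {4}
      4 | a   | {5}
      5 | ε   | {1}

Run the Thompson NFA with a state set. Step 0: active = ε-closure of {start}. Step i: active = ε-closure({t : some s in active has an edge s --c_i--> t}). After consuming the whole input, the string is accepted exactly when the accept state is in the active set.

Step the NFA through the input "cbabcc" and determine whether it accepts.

initial (ε-close {0}): {0,1,2}
'c' @ 1: {}  — dead — no transitions
rest 'babcc' ignored (set empty)
final: {}; accept 1 not in set

Answer: REJECT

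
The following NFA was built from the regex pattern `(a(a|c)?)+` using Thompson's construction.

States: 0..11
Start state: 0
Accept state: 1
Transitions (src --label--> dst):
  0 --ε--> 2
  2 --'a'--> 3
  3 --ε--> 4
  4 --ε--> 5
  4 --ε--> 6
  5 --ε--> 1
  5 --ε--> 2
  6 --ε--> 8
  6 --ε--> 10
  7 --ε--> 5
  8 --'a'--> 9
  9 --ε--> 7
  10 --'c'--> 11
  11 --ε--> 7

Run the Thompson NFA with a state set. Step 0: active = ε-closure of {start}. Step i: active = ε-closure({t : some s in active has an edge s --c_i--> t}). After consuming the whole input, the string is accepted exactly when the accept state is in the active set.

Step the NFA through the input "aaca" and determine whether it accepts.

S₀ = ε-closure({0}) = {0,2}
'a' @ 1: {1,2,3,4,5,6,8,10}  (accept∈set)
'a' @ 2: {1,2,3,4,5,6,7,8,9,10}  (accept∈set)
'c' @ 3: {1,2,5,7,11}  (accept∈set)
'a' @ 4: {1,2,3,4,5,6,8,10}  (accept∈set)
after full input: {1,2,3,4,5,6,8,10}  (accept=1 in)

Answer: ACCEPT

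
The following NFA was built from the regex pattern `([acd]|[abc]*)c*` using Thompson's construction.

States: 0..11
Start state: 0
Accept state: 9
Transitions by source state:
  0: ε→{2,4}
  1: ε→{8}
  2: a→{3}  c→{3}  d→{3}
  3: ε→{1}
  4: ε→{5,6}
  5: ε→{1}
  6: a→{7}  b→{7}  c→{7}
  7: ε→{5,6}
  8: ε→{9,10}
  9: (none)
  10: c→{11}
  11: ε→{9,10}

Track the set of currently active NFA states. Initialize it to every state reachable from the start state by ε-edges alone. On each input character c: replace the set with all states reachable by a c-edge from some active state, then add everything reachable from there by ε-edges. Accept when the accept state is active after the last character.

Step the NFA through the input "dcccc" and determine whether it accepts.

Answer: ACCEPT

Trace:
start: ε-closure({0}) = {0,1,2,4,5,6,8,9,10}
'd' @ 1: {1,3,8,9,10}  [accepting]
'c' @ 2: {9,10,11}  [accepting]
'c' @ 3: {9,10,11}  [accepting]
'c' @ 4: {9,10,11}  [accepting]
'c' @ 5: {9,10,11}  [accepting]
end set {9,10,11} — state 9 in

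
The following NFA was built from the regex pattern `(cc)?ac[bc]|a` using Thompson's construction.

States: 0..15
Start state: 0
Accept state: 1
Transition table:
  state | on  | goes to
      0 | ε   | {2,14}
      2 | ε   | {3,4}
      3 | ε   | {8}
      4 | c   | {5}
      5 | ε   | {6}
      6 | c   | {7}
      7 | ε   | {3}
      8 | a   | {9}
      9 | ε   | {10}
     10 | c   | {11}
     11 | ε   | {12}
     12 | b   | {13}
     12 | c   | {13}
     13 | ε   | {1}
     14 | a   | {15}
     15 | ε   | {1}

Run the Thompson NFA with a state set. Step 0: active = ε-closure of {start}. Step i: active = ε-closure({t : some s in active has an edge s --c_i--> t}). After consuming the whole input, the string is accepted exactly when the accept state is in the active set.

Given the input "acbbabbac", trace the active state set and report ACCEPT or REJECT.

start: ε-closure({0}) = {0,2,3,4,8,14}
'a' @ 1: {1,9,10,15}  (accept∈set)
'c' @ 2: {11,12}
'b' @ 3: {1,13}  (accept∈set)
'b' @ 4: {}  — no active states
rest 'abbac' ignored (set empty)
end set {} — state 1 not in

Answer: REJECT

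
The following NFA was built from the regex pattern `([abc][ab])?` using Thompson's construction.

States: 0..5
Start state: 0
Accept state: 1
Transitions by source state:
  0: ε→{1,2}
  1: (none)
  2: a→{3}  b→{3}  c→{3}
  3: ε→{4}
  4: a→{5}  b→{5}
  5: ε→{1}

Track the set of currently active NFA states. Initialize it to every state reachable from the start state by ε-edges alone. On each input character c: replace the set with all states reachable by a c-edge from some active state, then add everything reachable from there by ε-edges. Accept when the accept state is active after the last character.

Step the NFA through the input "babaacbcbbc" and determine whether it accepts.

start: ε-closure({0}) = {0,1,2}
'b' @ 1: {3,4}
'a' @ 2: {1,5}  (accept∈set)
'b' @ 3: {}  — no active states
rest 'aacbcbbc' ignored (set empty)
final: {}; accept 1 not in set

Answer: REJECT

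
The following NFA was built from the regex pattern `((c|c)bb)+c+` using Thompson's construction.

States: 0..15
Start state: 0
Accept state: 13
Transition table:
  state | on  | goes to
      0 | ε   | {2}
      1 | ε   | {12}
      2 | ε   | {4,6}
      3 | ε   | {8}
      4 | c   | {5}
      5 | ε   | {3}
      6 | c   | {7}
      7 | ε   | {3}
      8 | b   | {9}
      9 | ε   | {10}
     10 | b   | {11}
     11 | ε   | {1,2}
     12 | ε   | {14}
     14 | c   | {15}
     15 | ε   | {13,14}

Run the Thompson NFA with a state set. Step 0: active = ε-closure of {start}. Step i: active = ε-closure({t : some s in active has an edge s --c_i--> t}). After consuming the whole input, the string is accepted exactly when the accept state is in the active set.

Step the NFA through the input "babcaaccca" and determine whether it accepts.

Answer: REJECT

Steps:
S₀ = ε-closure({0}) = {0,2,4,6}
'b' @ 1: {}  — no active states
rest 'abcaaccca' ignored (set empty)
after full input: {}  (accept=13 not in)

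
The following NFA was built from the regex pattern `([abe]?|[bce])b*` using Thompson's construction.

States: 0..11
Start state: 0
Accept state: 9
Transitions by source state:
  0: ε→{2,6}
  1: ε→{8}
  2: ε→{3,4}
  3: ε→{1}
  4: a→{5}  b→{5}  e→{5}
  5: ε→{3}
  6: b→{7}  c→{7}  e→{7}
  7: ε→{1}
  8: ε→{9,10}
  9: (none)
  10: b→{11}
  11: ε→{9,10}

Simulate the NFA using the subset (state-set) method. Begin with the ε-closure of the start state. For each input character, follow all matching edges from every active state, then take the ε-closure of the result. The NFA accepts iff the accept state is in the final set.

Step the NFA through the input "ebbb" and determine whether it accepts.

initial (ε-close {0}): {0,1,2,3,4,6,8,9,10}
'e' @ 1: {1,3,5,7,8,9,10}  [accepting]
'b' @ 2: {9,10,11}  [accepting]
'b' @ 3: {9,10,11}  [accepting]
'b' @ 4: {9,10,11}  [accepting]
final: {9,10,11}; accept 9 in set

Answer: ACCEPT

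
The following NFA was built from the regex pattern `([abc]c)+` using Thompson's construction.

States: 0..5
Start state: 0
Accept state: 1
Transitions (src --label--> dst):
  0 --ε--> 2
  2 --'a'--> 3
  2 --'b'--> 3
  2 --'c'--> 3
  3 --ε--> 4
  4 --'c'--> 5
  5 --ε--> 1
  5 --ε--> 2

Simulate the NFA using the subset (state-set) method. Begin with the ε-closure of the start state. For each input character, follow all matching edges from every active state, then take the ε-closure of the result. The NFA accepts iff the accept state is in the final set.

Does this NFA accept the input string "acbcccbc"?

start: ε-closure({0}) = {0,2}
'a' @ 1: {3,4}
'c' @ 2: {1,2,5}  (accept∈set)
'b' @ 3: {3,4}
'c' @ 4: {1,2,5}  (accept∈set)
'c' @ 5: {3,4}
'c' @ 6: {1,2,5}  (accept∈set)
'b' @ 7: {3,4}
'c' @ 8: {1,2,5}  (accept∈set)
after full input: {1,2,5}  (accept=1 in)

Answer: ACCEPT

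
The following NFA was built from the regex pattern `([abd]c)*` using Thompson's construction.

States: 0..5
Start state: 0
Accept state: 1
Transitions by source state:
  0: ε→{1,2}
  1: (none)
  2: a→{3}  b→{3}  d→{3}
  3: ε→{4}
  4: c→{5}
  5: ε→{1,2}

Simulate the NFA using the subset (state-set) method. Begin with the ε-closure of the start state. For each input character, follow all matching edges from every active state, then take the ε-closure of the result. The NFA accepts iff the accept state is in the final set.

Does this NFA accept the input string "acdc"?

Answer: ACCEPT

Steps:
start: ε-closure({0}) = {0,1,2}
'a' @ 1: {3,4}
'c' @ 2: {1,2,5}  (accept∈set)
'd' @ 3: {3,4}
'c' @ 4: {1,2,5}  (accept∈set)
final: {1,2,5}; accept 1 in set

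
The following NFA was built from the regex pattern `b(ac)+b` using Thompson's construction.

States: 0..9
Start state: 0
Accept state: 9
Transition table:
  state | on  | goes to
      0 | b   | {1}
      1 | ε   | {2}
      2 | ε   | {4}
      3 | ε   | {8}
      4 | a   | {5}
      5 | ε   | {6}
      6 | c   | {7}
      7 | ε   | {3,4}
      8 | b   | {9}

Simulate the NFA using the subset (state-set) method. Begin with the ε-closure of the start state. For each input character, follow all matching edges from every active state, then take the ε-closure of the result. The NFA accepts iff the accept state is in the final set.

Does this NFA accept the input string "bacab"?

Answer: REJECT

Trace:
start: ε-closure({0}) = {0}
'b' @ 1: {1,2,4}
'a' @ 2: {5,6}
'c' @ 3: {3,4,7,8}
'a' @ 4: {5,6}
'b' @ 5: {}  — dead — no transitions
after full input: {}  (accept=9 not in)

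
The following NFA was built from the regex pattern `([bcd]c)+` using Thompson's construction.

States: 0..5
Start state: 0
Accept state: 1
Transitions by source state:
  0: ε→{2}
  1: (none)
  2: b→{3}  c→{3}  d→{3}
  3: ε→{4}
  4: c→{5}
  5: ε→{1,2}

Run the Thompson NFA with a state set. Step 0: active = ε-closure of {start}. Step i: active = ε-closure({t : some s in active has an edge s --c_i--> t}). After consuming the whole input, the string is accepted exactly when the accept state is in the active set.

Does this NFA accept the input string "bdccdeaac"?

start: ε-closure({0}) = {0,2}
'b' @ 1: {3,4}
'd' @ 2: {}  — dead — no transitions
rest 'ccdeaac' ignored (set empty)
final: {}; accept 1 not in set

Answer: REJECT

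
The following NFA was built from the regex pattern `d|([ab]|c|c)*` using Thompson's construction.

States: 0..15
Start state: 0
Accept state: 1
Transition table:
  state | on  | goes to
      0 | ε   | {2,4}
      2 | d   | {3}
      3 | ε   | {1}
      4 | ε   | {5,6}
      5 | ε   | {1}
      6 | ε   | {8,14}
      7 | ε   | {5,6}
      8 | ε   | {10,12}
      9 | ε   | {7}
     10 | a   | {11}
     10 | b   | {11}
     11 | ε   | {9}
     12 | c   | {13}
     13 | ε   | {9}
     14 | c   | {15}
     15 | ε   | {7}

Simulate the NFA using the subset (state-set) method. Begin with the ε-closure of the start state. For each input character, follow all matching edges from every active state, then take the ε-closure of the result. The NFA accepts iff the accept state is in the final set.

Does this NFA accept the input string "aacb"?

S₀ = ε-closure({0}) = {0,1,2,4,5,6,8,10,12,14}
'a' @ 1: {1,5,6,7,8,9,10,11,12,14}  [accepting]
'a' @ 2: {1,5,6,7,8,9,10,11,12,14}  [accepting]
'c' @ 3: {1,5,6,7,8,9,10,12,13,14,15}  [accepting]
'b' @ 4: {1,5,6,7,8,9,10,11,12,14}  [accepting]
after full input: {1,5,6,7,8,9,10,11,12,14}  (accept=1 in)

Answer: ACCEPT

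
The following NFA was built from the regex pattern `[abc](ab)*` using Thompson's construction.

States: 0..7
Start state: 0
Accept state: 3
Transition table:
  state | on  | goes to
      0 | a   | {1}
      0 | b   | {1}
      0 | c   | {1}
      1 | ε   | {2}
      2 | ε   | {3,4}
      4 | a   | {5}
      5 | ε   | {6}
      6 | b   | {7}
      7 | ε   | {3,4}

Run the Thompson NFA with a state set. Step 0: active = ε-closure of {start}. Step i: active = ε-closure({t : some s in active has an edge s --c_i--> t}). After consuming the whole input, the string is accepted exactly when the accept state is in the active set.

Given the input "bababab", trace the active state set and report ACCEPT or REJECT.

start: ε-closure({0}) = {0}
'b' @ 1: {1,2,3,4}  ✓accept
'a' @ 2: {5,6}
'b' @ 3: {3,4,7}  ✓accept
'a' @ 4: {5,6}
'b' @ 5: {3,4,7}  ✓accept
'a' @ 6: {5,6}
'b' @ 7: {3,4,7}  ✓accept
final: {3,4,7}; accept 3 in set

Answer: ACCEPT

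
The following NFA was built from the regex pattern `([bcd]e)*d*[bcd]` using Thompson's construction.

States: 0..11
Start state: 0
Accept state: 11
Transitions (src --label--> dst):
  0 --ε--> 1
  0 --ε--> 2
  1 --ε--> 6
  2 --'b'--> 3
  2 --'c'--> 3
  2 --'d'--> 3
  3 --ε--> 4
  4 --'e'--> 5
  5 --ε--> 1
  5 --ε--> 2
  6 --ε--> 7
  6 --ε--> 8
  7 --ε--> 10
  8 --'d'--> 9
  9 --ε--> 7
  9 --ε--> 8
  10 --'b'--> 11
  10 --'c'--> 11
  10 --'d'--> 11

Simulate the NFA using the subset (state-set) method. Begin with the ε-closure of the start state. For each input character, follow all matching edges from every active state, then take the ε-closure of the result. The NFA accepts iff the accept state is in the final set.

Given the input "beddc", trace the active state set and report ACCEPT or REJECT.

S₀ = ε-closure({0}) = {0,1,2,6,7,8,10}
'b' @ 1: {3,4,11}  ✓accept
'e' @ 2: {1,2,5,6,7,8,10}
'd' @ 3: {3,4,7,8,9,10,11}  ✓accept
'd' @ 4: {7,8,9,10,11}  ✓accept
'c' @ 5: {11}  ✓accept
final: {11}; accept 11 in set

Answer: ACCEPT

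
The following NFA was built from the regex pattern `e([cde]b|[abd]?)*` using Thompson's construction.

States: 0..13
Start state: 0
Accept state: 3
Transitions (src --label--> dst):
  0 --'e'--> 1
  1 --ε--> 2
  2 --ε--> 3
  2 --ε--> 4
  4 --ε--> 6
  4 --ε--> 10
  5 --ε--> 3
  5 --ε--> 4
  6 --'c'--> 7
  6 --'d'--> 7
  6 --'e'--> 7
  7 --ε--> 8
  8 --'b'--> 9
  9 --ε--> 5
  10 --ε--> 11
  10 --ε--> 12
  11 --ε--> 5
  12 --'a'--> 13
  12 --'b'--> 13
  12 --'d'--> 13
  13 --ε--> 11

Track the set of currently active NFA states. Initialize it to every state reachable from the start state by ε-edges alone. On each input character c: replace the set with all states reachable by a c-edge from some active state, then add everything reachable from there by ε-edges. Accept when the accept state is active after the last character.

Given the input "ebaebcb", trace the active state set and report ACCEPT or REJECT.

initial (ε-close {0}): {0}
'e' @ 1: {1,2,3,4,5,6,10,11,12}  [accepting]
'b' @ 2: {3,4,5,6,10,11,12,13}  [accepting]
'a' @ 3: {3,4,5,6,10,11,12,13}  [accepting]
'e' @ 4: {7,8}
'b' @ 5: {3,4,5,6,9,10,11,12}  [accepting]
'c' @ 6: {7,8}
'b' @ 7: {3,4,5,6,9,10,11,12}  [accepting]
final: {3,4,5,6,9,10,11,12}; accept 3 in set

Answer: ACCEPT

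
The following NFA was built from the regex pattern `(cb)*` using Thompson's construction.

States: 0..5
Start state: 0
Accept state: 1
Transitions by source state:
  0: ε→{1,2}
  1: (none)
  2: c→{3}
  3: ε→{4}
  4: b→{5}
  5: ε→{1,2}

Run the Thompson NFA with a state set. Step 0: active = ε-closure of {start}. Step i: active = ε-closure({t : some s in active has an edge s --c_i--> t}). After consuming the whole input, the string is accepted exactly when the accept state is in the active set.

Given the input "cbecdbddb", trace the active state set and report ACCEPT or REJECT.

S₀ = ε-closure({0}) = {0,1,2}
'c' @ 1: {3,4}
'b' @ 2: {1,2,5}  (accept∈set)
'e' @ 3: {}  — no active states
rest 'cdbddb' ignored (set empty)
after full input: {}  (accept=1 not in)

Answer: REJECT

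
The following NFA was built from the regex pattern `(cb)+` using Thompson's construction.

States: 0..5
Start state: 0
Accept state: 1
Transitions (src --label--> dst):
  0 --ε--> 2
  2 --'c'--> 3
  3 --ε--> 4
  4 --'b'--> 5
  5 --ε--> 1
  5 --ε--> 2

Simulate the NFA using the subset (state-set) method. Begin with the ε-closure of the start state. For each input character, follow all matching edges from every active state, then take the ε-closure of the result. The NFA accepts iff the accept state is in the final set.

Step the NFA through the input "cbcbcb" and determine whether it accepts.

Answer: ACCEPT

Derivation:
S₀ = ε-closure({0}) = {0,2}
'c' @ 1: {3,4}
'b' @ 2: {1,2,5}  ✓accept
'c' @ 3: {3,4}
'b' @ 4: {1,2,5}  ✓accept
'c' @ 5: {3,4}
'b' @ 6: {1,2,5}  ✓accept
end set {1,2,5} — state 1 in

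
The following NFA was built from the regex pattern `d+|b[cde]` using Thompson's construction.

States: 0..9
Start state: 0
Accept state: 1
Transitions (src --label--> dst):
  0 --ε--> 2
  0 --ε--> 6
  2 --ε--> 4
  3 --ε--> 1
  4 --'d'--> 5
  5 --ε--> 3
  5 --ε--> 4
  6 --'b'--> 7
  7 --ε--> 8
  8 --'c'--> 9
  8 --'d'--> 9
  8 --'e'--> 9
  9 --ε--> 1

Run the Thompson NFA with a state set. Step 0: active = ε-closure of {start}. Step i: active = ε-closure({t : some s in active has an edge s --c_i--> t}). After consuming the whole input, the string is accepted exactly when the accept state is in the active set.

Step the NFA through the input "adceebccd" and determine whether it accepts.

Answer: REJECT

Derivation:
start: ε-closure({0}) = {0,2,4,6}
'a' @ 1: {}  — state set empty
rest 'dceebccd' ignored (set empty)
after full input: {}  (accept=1 not in)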